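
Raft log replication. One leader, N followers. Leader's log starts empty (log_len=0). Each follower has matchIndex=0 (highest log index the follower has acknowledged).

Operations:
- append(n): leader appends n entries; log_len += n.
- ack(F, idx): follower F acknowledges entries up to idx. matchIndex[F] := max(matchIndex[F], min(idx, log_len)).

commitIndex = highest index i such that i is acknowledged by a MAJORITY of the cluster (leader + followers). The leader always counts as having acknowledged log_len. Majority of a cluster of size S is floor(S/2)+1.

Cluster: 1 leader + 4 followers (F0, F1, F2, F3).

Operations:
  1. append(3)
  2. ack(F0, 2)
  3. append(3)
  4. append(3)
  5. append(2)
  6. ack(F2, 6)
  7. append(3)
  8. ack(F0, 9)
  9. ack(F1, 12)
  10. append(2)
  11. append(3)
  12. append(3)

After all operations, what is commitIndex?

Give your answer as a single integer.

Answer: 9

Derivation:
Op 1: append 3 -> log_len=3
Op 2: F0 acks idx 2 -> match: F0=2 F1=0 F2=0 F3=0; commitIndex=0
Op 3: append 3 -> log_len=6
Op 4: append 3 -> log_len=9
Op 5: append 2 -> log_len=11
Op 6: F2 acks idx 6 -> match: F0=2 F1=0 F2=6 F3=0; commitIndex=2
Op 7: append 3 -> log_len=14
Op 8: F0 acks idx 9 -> match: F0=9 F1=0 F2=6 F3=0; commitIndex=6
Op 9: F1 acks idx 12 -> match: F0=9 F1=12 F2=6 F3=0; commitIndex=9
Op 10: append 2 -> log_len=16
Op 11: append 3 -> log_len=19
Op 12: append 3 -> log_len=22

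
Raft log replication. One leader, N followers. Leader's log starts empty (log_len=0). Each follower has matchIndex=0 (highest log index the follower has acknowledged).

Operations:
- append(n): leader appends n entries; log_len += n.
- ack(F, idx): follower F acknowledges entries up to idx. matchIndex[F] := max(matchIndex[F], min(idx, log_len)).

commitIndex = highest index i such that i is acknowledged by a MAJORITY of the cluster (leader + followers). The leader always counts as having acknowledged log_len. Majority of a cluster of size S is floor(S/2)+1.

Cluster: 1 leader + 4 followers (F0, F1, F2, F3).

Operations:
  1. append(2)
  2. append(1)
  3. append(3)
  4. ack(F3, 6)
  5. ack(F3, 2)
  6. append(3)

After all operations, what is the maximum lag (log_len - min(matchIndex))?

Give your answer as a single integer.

Op 1: append 2 -> log_len=2
Op 2: append 1 -> log_len=3
Op 3: append 3 -> log_len=6
Op 4: F3 acks idx 6 -> match: F0=0 F1=0 F2=0 F3=6; commitIndex=0
Op 5: F3 acks idx 2 -> match: F0=0 F1=0 F2=0 F3=6; commitIndex=0
Op 6: append 3 -> log_len=9

Answer: 9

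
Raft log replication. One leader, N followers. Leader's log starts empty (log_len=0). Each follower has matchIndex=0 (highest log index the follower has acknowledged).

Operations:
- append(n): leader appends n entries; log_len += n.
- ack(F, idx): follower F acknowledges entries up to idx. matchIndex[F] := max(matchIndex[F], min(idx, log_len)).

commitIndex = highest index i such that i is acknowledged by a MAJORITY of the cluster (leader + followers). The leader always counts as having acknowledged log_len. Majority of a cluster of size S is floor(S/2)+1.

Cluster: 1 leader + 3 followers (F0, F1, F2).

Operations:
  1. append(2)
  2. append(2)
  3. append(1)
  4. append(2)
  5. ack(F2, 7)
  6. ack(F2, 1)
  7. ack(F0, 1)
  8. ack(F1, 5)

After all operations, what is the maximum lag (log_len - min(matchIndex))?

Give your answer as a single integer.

Op 1: append 2 -> log_len=2
Op 2: append 2 -> log_len=4
Op 3: append 1 -> log_len=5
Op 4: append 2 -> log_len=7
Op 5: F2 acks idx 7 -> match: F0=0 F1=0 F2=7; commitIndex=0
Op 6: F2 acks idx 1 -> match: F0=0 F1=0 F2=7; commitIndex=0
Op 7: F0 acks idx 1 -> match: F0=1 F1=0 F2=7; commitIndex=1
Op 8: F1 acks idx 5 -> match: F0=1 F1=5 F2=7; commitIndex=5

Answer: 6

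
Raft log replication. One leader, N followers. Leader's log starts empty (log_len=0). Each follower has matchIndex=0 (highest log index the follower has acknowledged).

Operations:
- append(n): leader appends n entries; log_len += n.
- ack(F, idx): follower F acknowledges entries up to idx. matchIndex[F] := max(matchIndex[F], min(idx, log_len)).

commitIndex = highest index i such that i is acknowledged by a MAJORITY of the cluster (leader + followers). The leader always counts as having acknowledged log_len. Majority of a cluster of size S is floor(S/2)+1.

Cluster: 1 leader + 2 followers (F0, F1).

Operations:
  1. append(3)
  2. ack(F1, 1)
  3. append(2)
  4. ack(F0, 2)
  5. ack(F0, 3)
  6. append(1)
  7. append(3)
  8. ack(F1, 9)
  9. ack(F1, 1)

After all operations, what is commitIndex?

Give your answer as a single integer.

Op 1: append 3 -> log_len=3
Op 2: F1 acks idx 1 -> match: F0=0 F1=1; commitIndex=1
Op 3: append 2 -> log_len=5
Op 4: F0 acks idx 2 -> match: F0=2 F1=1; commitIndex=2
Op 5: F0 acks idx 3 -> match: F0=3 F1=1; commitIndex=3
Op 6: append 1 -> log_len=6
Op 7: append 3 -> log_len=9
Op 8: F1 acks idx 9 -> match: F0=3 F1=9; commitIndex=9
Op 9: F1 acks idx 1 -> match: F0=3 F1=9; commitIndex=9

Answer: 9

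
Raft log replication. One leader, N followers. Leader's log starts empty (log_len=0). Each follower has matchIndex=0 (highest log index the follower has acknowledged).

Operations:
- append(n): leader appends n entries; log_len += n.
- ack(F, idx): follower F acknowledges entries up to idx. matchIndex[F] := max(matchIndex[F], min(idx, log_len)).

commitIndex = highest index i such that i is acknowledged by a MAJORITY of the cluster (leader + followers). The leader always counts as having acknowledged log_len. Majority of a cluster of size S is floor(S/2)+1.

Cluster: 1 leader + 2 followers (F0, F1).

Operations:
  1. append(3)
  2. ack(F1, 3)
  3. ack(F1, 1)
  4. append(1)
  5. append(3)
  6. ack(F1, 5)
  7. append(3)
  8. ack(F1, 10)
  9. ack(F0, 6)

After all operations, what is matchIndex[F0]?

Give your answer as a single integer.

Op 1: append 3 -> log_len=3
Op 2: F1 acks idx 3 -> match: F0=0 F1=3; commitIndex=3
Op 3: F1 acks idx 1 -> match: F0=0 F1=3; commitIndex=3
Op 4: append 1 -> log_len=4
Op 5: append 3 -> log_len=7
Op 6: F1 acks idx 5 -> match: F0=0 F1=5; commitIndex=5
Op 7: append 3 -> log_len=10
Op 8: F1 acks idx 10 -> match: F0=0 F1=10; commitIndex=10
Op 9: F0 acks idx 6 -> match: F0=6 F1=10; commitIndex=10

Answer: 6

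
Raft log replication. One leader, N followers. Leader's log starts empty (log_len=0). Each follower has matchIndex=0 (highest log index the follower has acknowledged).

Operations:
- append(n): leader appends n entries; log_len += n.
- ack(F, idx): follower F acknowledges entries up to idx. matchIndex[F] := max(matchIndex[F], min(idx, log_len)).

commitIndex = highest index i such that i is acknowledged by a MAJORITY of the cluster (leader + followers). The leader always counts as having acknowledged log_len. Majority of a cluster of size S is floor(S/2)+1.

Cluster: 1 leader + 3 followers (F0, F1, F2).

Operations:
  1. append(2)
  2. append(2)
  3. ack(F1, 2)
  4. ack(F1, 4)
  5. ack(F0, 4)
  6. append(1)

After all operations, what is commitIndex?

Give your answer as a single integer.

Answer: 4

Derivation:
Op 1: append 2 -> log_len=2
Op 2: append 2 -> log_len=4
Op 3: F1 acks idx 2 -> match: F0=0 F1=2 F2=0; commitIndex=0
Op 4: F1 acks idx 4 -> match: F0=0 F1=4 F2=0; commitIndex=0
Op 5: F0 acks idx 4 -> match: F0=4 F1=4 F2=0; commitIndex=4
Op 6: append 1 -> log_len=5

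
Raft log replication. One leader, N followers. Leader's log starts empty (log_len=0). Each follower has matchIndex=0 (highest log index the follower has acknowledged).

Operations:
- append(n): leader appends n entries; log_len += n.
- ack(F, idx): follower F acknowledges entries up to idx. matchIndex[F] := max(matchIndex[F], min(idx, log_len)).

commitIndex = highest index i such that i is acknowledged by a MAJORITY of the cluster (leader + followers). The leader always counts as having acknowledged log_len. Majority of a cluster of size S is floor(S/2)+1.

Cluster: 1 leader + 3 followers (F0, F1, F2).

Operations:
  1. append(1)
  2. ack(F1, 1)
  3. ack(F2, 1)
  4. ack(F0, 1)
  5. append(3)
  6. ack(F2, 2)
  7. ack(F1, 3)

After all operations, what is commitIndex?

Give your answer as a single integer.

Op 1: append 1 -> log_len=1
Op 2: F1 acks idx 1 -> match: F0=0 F1=1 F2=0; commitIndex=0
Op 3: F2 acks idx 1 -> match: F0=0 F1=1 F2=1; commitIndex=1
Op 4: F0 acks idx 1 -> match: F0=1 F1=1 F2=1; commitIndex=1
Op 5: append 3 -> log_len=4
Op 6: F2 acks idx 2 -> match: F0=1 F1=1 F2=2; commitIndex=1
Op 7: F1 acks idx 3 -> match: F0=1 F1=3 F2=2; commitIndex=2

Answer: 2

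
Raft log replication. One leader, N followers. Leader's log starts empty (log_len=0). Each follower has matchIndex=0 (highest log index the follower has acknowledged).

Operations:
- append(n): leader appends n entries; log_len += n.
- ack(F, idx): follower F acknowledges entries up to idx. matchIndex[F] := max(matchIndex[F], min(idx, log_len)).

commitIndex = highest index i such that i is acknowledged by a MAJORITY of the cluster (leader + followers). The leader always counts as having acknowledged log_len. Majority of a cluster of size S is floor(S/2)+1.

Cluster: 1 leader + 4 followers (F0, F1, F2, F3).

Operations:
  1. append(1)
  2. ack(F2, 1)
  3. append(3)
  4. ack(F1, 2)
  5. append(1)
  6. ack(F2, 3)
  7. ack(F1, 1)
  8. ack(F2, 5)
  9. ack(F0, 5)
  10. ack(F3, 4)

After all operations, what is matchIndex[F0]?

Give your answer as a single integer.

Answer: 5

Derivation:
Op 1: append 1 -> log_len=1
Op 2: F2 acks idx 1 -> match: F0=0 F1=0 F2=1 F3=0; commitIndex=0
Op 3: append 3 -> log_len=4
Op 4: F1 acks idx 2 -> match: F0=0 F1=2 F2=1 F3=0; commitIndex=1
Op 5: append 1 -> log_len=5
Op 6: F2 acks idx 3 -> match: F0=0 F1=2 F2=3 F3=0; commitIndex=2
Op 7: F1 acks idx 1 -> match: F0=0 F1=2 F2=3 F3=0; commitIndex=2
Op 8: F2 acks idx 5 -> match: F0=0 F1=2 F2=5 F3=0; commitIndex=2
Op 9: F0 acks idx 5 -> match: F0=5 F1=2 F2=5 F3=0; commitIndex=5
Op 10: F3 acks idx 4 -> match: F0=5 F1=2 F2=5 F3=4; commitIndex=5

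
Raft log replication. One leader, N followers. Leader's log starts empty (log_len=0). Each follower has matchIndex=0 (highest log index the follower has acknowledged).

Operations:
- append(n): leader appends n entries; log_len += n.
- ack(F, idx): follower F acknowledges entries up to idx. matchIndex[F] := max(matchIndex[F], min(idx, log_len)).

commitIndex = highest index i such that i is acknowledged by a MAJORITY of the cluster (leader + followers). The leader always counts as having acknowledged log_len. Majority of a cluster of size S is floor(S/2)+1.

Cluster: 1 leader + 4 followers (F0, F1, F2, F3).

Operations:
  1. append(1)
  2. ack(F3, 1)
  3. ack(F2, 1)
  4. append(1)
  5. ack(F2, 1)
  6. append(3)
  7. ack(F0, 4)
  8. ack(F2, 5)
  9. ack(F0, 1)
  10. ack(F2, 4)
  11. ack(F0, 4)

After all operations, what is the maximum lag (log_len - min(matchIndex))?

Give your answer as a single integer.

Op 1: append 1 -> log_len=1
Op 2: F3 acks idx 1 -> match: F0=0 F1=0 F2=0 F3=1; commitIndex=0
Op 3: F2 acks idx 1 -> match: F0=0 F1=0 F2=1 F3=1; commitIndex=1
Op 4: append 1 -> log_len=2
Op 5: F2 acks idx 1 -> match: F0=0 F1=0 F2=1 F3=1; commitIndex=1
Op 6: append 3 -> log_len=5
Op 7: F0 acks idx 4 -> match: F0=4 F1=0 F2=1 F3=1; commitIndex=1
Op 8: F2 acks idx 5 -> match: F0=4 F1=0 F2=5 F3=1; commitIndex=4
Op 9: F0 acks idx 1 -> match: F0=4 F1=0 F2=5 F3=1; commitIndex=4
Op 10: F2 acks idx 4 -> match: F0=4 F1=0 F2=5 F3=1; commitIndex=4
Op 11: F0 acks idx 4 -> match: F0=4 F1=0 F2=5 F3=1; commitIndex=4

Answer: 5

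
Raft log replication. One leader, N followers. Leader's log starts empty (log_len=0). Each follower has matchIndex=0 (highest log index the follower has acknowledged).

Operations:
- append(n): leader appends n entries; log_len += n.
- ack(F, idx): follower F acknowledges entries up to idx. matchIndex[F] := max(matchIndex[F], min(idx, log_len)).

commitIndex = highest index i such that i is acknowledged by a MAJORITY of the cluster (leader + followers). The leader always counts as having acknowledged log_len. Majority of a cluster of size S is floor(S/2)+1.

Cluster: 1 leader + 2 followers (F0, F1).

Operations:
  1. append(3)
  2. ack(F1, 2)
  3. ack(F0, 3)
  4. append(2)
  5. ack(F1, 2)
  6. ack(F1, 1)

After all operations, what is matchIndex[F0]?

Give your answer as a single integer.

Answer: 3

Derivation:
Op 1: append 3 -> log_len=3
Op 2: F1 acks idx 2 -> match: F0=0 F1=2; commitIndex=2
Op 3: F0 acks idx 3 -> match: F0=3 F1=2; commitIndex=3
Op 4: append 2 -> log_len=5
Op 5: F1 acks idx 2 -> match: F0=3 F1=2; commitIndex=3
Op 6: F1 acks idx 1 -> match: F0=3 F1=2; commitIndex=3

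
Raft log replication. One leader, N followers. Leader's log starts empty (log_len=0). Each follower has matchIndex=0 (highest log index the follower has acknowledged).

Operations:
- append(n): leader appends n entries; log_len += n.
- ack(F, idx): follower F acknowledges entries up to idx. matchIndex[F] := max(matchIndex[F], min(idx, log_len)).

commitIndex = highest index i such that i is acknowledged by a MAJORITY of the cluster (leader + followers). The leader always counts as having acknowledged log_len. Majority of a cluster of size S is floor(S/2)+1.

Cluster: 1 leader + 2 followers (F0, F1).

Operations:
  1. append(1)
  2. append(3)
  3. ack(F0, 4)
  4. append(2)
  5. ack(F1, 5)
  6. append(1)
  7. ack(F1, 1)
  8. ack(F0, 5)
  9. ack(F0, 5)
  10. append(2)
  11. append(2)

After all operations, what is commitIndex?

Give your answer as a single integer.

Answer: 5

Derivation:
Op 1: append 1 -> log_len=1
Op 2: append 3 -> log_len=4
Op 3: F0 acks idx 4 -> match: F0=4 F1=0; commitIndex=4
Op 4: append 2 -> log_len=6
Op 5: F1 acks idx 5 -> match: F0=4 F1=5; commitIndex=5
Op 6: append 1 -> log_len=7
Op 7: F1 acks idx 1 -> match: F0=4 F1=5; commitIndex=5
Op 8: F0 acks idx 5 -> match: F0=5 F1=5; commitIndex=5
Op 9: F0 acks idx 5 -> match: F0=5 F1=5; commitIndex=5
Op 10: append 2 -> log_len=9
Op 11: append 2 -> log_len=11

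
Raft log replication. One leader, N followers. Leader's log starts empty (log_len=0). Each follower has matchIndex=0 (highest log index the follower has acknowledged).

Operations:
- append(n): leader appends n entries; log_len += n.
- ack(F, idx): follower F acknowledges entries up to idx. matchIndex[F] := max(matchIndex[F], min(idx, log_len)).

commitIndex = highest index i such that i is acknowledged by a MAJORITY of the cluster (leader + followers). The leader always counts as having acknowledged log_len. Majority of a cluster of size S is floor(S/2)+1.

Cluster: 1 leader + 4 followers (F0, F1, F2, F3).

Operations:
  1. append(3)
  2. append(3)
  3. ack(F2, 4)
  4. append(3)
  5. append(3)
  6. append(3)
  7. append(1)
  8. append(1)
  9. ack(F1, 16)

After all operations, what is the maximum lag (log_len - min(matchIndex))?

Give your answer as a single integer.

Answer: 17

Derivation:
Op 1: append 3 -> log_len=3
Op 2: append 3 -> log_len=6
Op 3: F2 acks idx 4 -> match: F0=0 F1=0 F2=4 F3=0; commitIndex=0
Op 4: append 3 -> log_len=9
Op 5: append 3 -> log_len=12
Op 6: append 3 -> log_len=15
Op 7: append 1 -> log_len=16
Op 8: append 1 -> log_len=17
Op 9: F1 acks idx 16 -> match: F0=0 F1=16 F2=4 F3=0; commitIndex=4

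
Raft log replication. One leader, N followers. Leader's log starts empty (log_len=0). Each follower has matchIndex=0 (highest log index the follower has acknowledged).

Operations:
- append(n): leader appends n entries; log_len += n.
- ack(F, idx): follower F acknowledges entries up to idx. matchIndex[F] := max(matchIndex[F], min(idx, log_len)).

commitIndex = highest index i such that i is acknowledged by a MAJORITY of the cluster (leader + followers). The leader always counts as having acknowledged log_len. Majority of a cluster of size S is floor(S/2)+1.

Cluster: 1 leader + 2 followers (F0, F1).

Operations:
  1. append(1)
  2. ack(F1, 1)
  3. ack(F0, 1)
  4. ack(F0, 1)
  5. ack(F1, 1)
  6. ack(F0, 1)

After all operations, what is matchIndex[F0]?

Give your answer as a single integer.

Op 1: append 1 -> log_len=1
Op 2: F1 acks idx 1 -> match: F0=0 F1=1; commitIndex=1
Op 3: F0 acks idx 1 -> match: F0=1 F1=1; commitIndex=1
Op 4: F0 acks idx 1 -> match: F0=1 F1=1; commitIndex=1
Op 5: F1 acks idx 1 -> match: F0=1 F1=1; commitIndex=1
Op 6: F0 acks idx 1 -> match: F0=1 F1=1; commitIndex=1

Answer: 1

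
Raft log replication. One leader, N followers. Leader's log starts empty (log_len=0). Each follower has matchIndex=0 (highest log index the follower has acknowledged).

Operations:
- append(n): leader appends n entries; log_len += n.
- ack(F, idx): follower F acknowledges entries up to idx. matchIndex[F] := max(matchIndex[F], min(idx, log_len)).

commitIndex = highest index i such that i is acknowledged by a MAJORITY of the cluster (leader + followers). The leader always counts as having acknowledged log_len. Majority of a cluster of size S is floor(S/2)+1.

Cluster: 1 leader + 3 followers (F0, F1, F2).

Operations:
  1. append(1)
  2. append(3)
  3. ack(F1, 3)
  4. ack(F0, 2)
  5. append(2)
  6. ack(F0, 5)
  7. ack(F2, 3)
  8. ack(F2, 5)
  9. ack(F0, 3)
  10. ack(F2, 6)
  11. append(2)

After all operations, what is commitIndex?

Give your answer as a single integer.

Answer: 5

Derivation:
Op 1: append 1 -> log_len=1
Op 2: append 3 -> log_len=4
Op 3: F1 acks idx 3 -> match: F0=0 F1=3 F2=0; commitIndex=0
Op 4: F0 acks idx 2 -> match: F0=2 F1=3 F2=0; commitIndex=2
Op 5: append 2 -> log_len=6
Op 6: F0 acks idx 5 -> match: F0=5 F1=3 F2=0; commitIndex=3
Op 7: F2 acks idx 3 -> match: F0=5 F1=3 F2=3; commitIndex=3
Op 8: F2 acks idx 5 -> match: F0=5 F1=3 F2=5; commitIndex=5
Op 9: F0 acks idx 3 -> match: F0=5 F1=3 F2=5; commitIndex=5
Op 10: F2 acks idx 6 -> match: F0=5 F1=3 F2=6; commitIndex=5
Op 11: append 2 -> log_len=8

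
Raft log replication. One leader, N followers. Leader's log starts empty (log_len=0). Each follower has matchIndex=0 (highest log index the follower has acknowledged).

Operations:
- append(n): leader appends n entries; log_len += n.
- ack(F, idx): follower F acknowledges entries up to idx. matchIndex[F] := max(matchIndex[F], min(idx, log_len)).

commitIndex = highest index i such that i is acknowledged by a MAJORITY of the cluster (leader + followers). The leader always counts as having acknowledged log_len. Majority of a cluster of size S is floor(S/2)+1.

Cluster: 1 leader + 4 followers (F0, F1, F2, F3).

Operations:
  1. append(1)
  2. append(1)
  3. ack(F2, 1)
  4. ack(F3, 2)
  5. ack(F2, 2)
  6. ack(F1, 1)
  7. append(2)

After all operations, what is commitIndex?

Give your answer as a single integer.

Op 1: append 1 -> log_len=1
Op 2: append 1 -> log_len=2
Op 3: F2 acks idx 1 -> match: F0=0 F1=0 F2=1 F3=0; commitIndex=0
Op 4: F3 acks idx 2 -> match: F0=0 F1=0 F2=1 F3=2; commitIndex=1
Op 5: F2 acks idx 2 -> match: F0=0 F1=0 F2=2 F3=2; commitIndex=2
Op 6: F1 acks idx 1 -> match: F0=0 F1=1 F2=2 F3=2; commitIndex=2
Op 7: append 2 -> log_len=4

Answer: 2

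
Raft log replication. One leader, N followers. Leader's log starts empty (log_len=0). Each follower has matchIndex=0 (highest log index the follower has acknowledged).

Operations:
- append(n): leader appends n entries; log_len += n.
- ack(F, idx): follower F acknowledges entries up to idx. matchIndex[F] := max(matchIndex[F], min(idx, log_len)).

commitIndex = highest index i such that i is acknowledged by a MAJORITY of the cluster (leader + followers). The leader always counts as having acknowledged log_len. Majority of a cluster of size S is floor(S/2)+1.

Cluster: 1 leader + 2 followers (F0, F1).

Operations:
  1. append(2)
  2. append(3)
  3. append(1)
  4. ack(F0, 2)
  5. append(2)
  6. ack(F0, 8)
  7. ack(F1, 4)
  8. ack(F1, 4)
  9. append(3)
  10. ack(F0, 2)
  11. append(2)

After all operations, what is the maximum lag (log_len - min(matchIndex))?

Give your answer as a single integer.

Op 1: append 2 -> log_len=2
Op 2: append 3 -> log_len=5
Op 3: append 1 -> log_len=6
Op 4: F0 acks idx 2 -> match: F0=2 F1=0; commitIndex=2
Op 5: append 2 -> log_len=8
Op 6: F0 acks idx 8 -> match: F0=8 F1=0; commitIndex=8
Op 7: F1 acks idx 4 -> match: F0=8 F1=4; commitIndex=8
Op 8: F1 acks idx 4 -> match: F0=8 F1=4; commitIndex=8
Op 9: append 3 -> log_len=11
Op 10: F0 acks idx 2 -> match: F0=8 F1=4; commitIndex=8
Op 11: append 2 -> log_len=13

Answer: 9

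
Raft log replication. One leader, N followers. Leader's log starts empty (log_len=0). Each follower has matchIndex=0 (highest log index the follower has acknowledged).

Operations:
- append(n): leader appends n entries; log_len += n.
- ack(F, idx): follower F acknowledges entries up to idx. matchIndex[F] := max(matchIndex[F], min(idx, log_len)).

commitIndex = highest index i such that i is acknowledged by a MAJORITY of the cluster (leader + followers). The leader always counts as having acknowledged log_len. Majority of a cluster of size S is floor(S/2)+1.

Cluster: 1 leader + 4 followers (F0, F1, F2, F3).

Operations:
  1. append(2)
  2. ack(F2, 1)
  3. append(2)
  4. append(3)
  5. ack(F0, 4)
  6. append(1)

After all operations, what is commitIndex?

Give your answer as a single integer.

Answer: 1

Derivation:
Op 1: append 2 -> log_len=2
Op 2: F2 acks idx 1 -> match: F0=0 F1=0 F2=1 F3=0; commitIndex=0
Op 3: append 2 -> log_len=4
Op 4: append 3 -> log_len=7
Op 5: F0 acks idx 4 -> match: F0=4 F1=0 F2=1 F3=0; commitIndex=1
Op 6: append 1 -> log_len=8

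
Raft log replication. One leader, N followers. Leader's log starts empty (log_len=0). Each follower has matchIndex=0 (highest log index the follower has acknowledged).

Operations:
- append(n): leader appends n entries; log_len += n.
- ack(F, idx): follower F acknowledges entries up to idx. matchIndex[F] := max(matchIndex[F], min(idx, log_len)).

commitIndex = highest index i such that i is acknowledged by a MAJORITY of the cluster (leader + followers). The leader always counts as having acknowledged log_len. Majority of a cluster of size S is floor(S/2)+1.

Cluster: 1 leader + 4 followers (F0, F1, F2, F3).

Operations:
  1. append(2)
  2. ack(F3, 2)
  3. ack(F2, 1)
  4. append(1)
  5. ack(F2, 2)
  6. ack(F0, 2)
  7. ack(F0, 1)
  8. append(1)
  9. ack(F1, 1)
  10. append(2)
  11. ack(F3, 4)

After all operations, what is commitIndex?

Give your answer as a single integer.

Answer: 2

Derivation:
Op 1: append 2 -> log_len=2
Op 2: F3 acks idx 2 -> match: F0=0 F1=0 F2=0 F3=2; commitIndex=0
Op 3: F2 acks idx 1 -> match: F0=0 F1=0 F2=1 F3=2; commitIndex=1
Op 4: append 1 -> log_len=3
Op 5: F2 acks idx 2 -> match: F0=0 F1=0 F2=2 F3=2; commitIndex=2
Op 6: F0 acks idx 2 -> match: F0=2 F1=0 F2=2 F3=2; commitIndex=2
Op 7: F0 acks idx 1 -> match: F0=2 F1=0 F2=2 F3=2; commitIndex=2
Op 8: append 1 -> log_len=4
Op 9: F1 acks idx 1 -> match: F0=2 F1=1 F2=2 F3=2; commitIndex=2
Op 10: append 2 -> log_len=6
Op 11: F3 acks idx 4 -> match: F0=2 F1=1 F2=2 F3=4; commitIndex=2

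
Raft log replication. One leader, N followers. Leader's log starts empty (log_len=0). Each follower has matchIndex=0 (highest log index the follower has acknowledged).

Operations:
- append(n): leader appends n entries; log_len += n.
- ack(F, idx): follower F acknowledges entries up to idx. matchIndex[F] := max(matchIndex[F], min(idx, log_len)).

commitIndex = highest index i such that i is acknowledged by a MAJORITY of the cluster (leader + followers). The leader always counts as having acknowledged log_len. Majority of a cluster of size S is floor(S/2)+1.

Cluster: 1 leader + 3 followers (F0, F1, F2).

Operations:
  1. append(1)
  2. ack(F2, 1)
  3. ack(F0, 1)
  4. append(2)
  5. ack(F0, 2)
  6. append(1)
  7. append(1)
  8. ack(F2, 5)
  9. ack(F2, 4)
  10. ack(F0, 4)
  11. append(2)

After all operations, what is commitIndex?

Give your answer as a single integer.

Answer: 4

Derivation:
Op 1: append 1 -> log_len=1
Op 2: F2 acks idx 1 -> match: F0=0 F1=0 F2=1; commitIndex=0
Op 3: F0 acks idx 1 -> match: F0=1 F1=0 F2=1; commitIndex=1
Op 4: append 2 -> log_len=3
Op 5: F0 acks idx 2 -> match: F0=2 F1=0 F2=1; commitIndex=1
Op 6: append 1 -> log_len=4
Op 7: append 1 -> log_len=5
Op 8: F2 acks idx 5 -> match: F0=2 F1=0 F2=5; commitIndex=2
Op 9: F2 acks idx 4 -> match: F0=2 F1=0 F2=5; commitIndex=2
Op 10: F0 acks idx 4 -> match: F0=4 F1=0 F2=5; commitIndex=4
Op 11: append 2 -> log_len=7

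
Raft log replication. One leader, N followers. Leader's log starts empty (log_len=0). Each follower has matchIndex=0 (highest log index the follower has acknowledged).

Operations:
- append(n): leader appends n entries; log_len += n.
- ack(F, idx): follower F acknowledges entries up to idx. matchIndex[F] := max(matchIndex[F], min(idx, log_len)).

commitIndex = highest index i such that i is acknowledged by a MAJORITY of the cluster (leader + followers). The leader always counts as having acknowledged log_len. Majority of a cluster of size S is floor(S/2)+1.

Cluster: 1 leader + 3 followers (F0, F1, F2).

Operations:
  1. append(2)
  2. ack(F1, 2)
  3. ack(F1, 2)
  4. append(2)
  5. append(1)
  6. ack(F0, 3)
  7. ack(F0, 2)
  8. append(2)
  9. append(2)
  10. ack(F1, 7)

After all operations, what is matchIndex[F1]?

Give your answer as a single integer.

Op 1: append 2 -> log_len=2
Op 2: F1 acks idx 2 -> match: F0=0 F1=2 F2=0; commitIndex=0
Op 3: F1 acks idx 2 -> match: F0=0 F1=2 F2=0; commitIndex=0
Op 4: append 2 -> log_len=4
Op 5: append 1 -> log_len=5
Op 6: F0 acks idx 3 -> match: F0=3 F1=2 F2=0; commitIndex=2
Op 7: F0 acks idx 2 -> match: F0=3 F1=2 F2=0; commitIndex=2
Op 8: append 2 -> log_len=7
Op 9: append 2 -> log_len=9
Op 10: F1 acks idx 7 -> match: F0=3 F1=7 F2=0; commitIndex=3

Answer: 7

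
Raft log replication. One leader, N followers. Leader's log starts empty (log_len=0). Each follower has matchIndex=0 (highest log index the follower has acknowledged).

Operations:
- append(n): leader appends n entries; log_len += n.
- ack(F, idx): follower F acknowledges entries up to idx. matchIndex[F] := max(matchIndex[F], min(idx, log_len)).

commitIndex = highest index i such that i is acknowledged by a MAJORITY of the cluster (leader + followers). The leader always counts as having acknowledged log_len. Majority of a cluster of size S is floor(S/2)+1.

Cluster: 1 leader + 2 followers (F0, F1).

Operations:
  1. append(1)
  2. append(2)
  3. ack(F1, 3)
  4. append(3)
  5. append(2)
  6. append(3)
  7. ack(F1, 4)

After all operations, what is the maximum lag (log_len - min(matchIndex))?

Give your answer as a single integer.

Answer: 11

Derivation:
Op 1: append 1 -> log_len=1
Op 2: append 2 -> log_len=3
Op 3: F1 acks idx 3 -> match: F0=0 F1=3; commitIndex=3
Op 4: append 3 -> log_len=6
Op 5: append 2 -> log_len=8
Op 6: append 3 -> log_len=11
Op 7: F1 acks idx 4 -> match: F0=0 F1=4; commitIndex=4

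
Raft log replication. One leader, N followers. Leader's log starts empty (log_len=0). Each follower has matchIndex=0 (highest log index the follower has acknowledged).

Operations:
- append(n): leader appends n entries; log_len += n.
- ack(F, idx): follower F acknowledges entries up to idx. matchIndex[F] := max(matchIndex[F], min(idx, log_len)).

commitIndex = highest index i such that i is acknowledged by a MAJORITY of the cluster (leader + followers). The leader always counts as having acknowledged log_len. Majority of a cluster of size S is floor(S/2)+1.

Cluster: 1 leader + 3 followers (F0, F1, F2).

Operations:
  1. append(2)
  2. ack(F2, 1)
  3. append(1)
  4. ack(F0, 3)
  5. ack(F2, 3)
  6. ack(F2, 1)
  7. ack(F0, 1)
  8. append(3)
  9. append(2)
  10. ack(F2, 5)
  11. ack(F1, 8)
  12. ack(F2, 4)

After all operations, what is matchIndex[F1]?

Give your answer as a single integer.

Op 1: append 2 -> log_len=2
Op 2: F2 acks idx 1 -> match: F0=0 F1=0 F2=1; commitIndex=0
Op 3: append 1 -> log_len=3
Op 4: F0 acks idx 3 -> match: F0=3 F1=0 F2=1; commitIndex=1
Op 5: F2 acks idx 3 -> match: F0=3 F1=0 F2=3; commitIndex=3
Op 6: F2 acks idx 1 -> match: F0=3 F1=0 F2=3; commitIndex=3
Op 7: F0 acks idx 1 -> match: F0=3 F1=0 F2=3; commitIndex=3
Op 8: append 3 -> log_len=6
Op 9: append 2 -> log_len=8
Op 10: F2 acks idx 5 -> match: F0=3 F1=0 F2=5; commitIndex=3
Op 11: F1 acks idx 8 -> match: F0=3 F1=8 F2=5; commitIndex=5
Op 12: F2 acks idx 4 -> match: F0=3 F1=8 F2=5; commitIndex=5

Answer: 8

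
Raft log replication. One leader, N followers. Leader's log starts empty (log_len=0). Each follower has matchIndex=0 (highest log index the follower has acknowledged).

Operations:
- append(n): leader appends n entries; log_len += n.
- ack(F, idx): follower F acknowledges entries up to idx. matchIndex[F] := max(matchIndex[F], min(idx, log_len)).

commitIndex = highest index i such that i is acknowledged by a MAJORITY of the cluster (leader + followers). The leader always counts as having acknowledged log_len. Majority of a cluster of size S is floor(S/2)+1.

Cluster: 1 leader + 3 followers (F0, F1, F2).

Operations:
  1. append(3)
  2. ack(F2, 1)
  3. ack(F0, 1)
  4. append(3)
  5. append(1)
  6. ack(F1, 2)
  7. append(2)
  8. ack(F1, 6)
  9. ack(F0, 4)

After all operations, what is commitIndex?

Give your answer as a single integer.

Answer: 4

Derivation:
Op 1: append 3 -> log_len=3
Op 2: F2 acks idx 1 -> match: F0=0 F1=0 F2=1; commitIndex=0
Op 3: F0 acks idx 1 -> match: F0=1 F1=0 F2=1; commitIndex=1
Op 4: append 3 -> log_len=6
Op 5: append 1 -> log_len=7
Op 6: F1 acks idx 2 -> match: F0=1 F1=2 F2=1; commitIndex=1
Op 7: append 2 -> log_len=9
Op 8: F1 acks idx 6 -> match: F0=1 F1=6 F2=1; commitIndex=1
Op 9: F0 acks idx 4 -> match: F0=4 F1=6 F2=1; commitIndex=4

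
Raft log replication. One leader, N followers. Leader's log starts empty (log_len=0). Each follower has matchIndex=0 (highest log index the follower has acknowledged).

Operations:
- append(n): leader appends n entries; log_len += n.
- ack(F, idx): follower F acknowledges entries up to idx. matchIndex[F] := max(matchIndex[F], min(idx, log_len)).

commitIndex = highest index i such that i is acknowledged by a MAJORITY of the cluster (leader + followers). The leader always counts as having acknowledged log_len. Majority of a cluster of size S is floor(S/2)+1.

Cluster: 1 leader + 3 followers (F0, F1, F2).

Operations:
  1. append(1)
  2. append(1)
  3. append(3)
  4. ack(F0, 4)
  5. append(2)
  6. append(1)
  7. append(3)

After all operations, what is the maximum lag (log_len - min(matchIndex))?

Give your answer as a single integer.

Op 1: append 1 -> log_len=1
Op 2: append 1 -> log_len=2
Op 3: append 3 -> log_len=5
Op 4: F0 acks idx 4 -> match: F0=4 F1=0 F2=0; commitIndex=0
Op 5: append 2 -> log_len=7
Op 6: append 1 -> log_len=8
Op 7: append 3 -> log_len=11

Answer: 11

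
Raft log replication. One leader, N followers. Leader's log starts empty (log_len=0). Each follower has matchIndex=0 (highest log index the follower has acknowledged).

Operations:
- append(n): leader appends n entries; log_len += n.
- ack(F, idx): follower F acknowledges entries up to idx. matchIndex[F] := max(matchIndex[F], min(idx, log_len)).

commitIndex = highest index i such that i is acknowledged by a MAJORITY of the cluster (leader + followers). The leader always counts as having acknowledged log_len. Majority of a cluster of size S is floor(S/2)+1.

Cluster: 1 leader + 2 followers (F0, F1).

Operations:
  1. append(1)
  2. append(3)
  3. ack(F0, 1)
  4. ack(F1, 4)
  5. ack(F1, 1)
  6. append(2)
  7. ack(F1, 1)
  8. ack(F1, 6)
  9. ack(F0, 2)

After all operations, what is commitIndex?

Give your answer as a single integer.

Answer: 6

Derivation:
Op 1: append 1 -> log_len=1
Op 2: append 3 -> log_len=4
Op 3: F0 acks idx 1 -> match: F0=1 F1=0; commitIndex=1
Op 4: F1 acks idx 4 -> match: F0=1 F1=4; commitIndex=4
Op 5: F1 acks idx 1 -> match: F0=1 F1=4; commitIndex=4
Op 6: append 2 -> log_len=6
Op 7: F1 acks idx 1 -> match: F0=1 F1=4; commitIndex=4
Op 8: F1 acks idx 6 -> match: F0=1 F1=6; commitIndex=6
Op 9: F0 acks idx 2 -> match: F0=2 F1=6; commitIndex=6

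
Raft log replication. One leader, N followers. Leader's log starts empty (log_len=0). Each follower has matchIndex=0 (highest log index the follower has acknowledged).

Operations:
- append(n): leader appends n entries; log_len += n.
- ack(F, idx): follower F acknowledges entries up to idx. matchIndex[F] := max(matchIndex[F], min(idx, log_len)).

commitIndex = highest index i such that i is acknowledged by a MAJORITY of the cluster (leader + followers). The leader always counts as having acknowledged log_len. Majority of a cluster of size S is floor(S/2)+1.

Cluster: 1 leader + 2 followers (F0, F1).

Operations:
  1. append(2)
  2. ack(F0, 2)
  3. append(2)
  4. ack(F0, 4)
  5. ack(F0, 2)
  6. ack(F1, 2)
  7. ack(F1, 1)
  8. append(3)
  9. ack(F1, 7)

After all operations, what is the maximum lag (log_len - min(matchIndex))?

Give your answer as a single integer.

Answer: 3

Derivation:
Op 1: append 2 -> log_len=2
Op 2: F0 acks idx 2 -> match: F0=2 F1=0; commitIndex=2
Op 3: append 2 -> log_len=4
Op 4: F0 acks idx 4 -> match: F0=4 F1=0; commitIndex=4
Op 5: F0 acks idx 2 -> match: F0=4 F1=0; commitIndex=4
Op 6: F1 acks idx 2 -> match: F0=4 F1=2; commitIndex=4
Op 7: F1 acks idx 1 -> match: F0=4 F1=2; commitIndex=4
Op 8: append 3 -> log_len=7
Op 9: F1 acks idx 7 -> match: F0=4 F1=7; commitIndex=7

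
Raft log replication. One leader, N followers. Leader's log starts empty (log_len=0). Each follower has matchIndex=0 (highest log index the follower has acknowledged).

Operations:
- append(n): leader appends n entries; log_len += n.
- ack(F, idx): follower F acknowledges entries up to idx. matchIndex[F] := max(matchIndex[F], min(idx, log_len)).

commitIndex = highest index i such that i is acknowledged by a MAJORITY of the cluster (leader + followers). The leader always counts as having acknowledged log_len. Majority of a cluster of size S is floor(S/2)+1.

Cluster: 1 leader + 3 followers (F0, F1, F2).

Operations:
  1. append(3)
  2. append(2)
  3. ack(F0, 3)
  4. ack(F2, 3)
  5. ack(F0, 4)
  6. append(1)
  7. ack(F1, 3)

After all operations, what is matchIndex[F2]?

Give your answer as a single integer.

Op 1: append 3 -> log_len=3
Op 2: append 2 -> log_len=5
Op 3: F0 acks idx 3 -> match: F0=3 F1=0 F2=0; commitIndex=0
Op 4: F2 acks idx 3 -> match: F0=3 F1=0 F2=3; commitIndex=3
Op 5: F0 acks idx 4 -> match: F0=4 F1=0 F2=3; commitIndex=3
Op 6: append 1 -> log_len=6
Op 7: F1 acks idx 3 -> match: F0=4 F1=3 F2=3; commitIndex=3

Answer: 3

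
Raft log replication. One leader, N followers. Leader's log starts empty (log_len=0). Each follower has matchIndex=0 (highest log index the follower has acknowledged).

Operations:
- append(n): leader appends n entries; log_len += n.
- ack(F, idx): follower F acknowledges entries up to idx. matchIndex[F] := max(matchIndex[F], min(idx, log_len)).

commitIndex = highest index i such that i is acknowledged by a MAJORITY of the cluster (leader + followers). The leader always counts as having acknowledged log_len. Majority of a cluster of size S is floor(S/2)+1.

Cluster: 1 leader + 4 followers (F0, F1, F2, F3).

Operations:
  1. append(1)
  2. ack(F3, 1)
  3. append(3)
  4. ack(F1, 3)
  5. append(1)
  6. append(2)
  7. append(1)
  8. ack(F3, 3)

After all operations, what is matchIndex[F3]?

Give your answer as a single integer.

Answer: 3

Derivation:
Op 1: append 1 -> log_len=1
Op 2: F3 acks idx 1 -> match: F0=0 F1=0 F2=0 F3=1; commitIndex=0
Op 3: append 3 -> log_len=4
Op 4: F1 acks idx 3 -> match: F0=0 F1=3 F2=0 F3=1; commitIndex=1
Op 5: append 1 -> log_len=5
Op 6: append 2 -> log_len=7
Op 7: append 1 -> log_len=8
Op 8: F3 acks idx 3 -> match: F0=0 F1=3 F2=0 F3=3; commitIndex=3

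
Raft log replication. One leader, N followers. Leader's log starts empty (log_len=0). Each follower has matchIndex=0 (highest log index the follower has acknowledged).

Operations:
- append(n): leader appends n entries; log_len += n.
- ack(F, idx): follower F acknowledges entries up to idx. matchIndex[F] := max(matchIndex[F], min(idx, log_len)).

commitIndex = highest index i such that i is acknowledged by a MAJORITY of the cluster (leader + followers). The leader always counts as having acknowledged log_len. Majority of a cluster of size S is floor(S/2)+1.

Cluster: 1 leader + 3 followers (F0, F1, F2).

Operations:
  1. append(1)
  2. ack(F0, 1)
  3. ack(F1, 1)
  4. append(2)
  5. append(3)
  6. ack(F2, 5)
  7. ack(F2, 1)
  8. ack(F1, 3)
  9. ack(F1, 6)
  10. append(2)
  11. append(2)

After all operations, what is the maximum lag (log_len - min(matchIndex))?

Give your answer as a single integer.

Op 1: append 1 -> log_len=1
Op 2: F0 acks idx 1 -> match: F0=1 F1=0 F2=0; commitIndex=0
Op 3: F1 acks idx 1 -> match: F0=1 F1=1 F2=0; commitIndex=1
Op 4: append 2 -> log_len=3
Op 5: append 3 -> log_len=6
Op 6: F2 acks idx 5 -> match: F0=1 F1=1 F2=5; commitIndex=1
Op 7: F2 acks idx 1 -> match: F0=1 F1=1 F2=5; commitIndex=1
Op 8: F1 acks idx 3 -> match: F0=1 F1=3 F2=5; commitIndex=3
Op 9: F1 acks idx 6 -> match: F0=1 F1=6 F2=5; commitIndex=5
Op 10: append 2 -> log_len=8
Op 11: append 2 -> log_len=10

Answer: 9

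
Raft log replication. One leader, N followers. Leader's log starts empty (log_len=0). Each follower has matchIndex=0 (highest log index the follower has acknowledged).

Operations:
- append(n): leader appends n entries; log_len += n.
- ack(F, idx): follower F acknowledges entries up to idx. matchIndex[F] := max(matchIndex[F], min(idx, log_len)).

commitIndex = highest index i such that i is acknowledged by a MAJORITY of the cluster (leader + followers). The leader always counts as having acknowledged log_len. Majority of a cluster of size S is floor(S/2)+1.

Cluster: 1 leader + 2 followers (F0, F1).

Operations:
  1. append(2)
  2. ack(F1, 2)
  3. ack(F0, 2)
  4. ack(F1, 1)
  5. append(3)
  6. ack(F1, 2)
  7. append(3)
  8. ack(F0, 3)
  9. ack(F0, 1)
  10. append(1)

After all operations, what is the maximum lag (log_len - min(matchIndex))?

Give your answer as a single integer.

Answer: 7

Derivation:
Op 1: append 2 -> log_len=2
Op 2: F1 acks idx 2 -> match: F0=0 F1=2; commitIndex=2
Op 3: F0 acks idx 2 -> match: F0=2 F1=2; commitIndex=2
Op 4: F1 acks idx 1 -> match: F0=2 F1=2; commitIndex=2
Op 5: append 3 -> log_len=5
Op 6: F1 acks idx 2 -> match: F0=2 F1=2; commitIndex=2
Op 7: append 3 -> log_len=8
Op 8: F0 acks idx 3 -> match: F0=3 F1=2; commitIndex=3
Op 9: F0 acks idx 1 -> match: F0=3 F1=2; commitIndex=3
Op 10: append 1 -> log_len=9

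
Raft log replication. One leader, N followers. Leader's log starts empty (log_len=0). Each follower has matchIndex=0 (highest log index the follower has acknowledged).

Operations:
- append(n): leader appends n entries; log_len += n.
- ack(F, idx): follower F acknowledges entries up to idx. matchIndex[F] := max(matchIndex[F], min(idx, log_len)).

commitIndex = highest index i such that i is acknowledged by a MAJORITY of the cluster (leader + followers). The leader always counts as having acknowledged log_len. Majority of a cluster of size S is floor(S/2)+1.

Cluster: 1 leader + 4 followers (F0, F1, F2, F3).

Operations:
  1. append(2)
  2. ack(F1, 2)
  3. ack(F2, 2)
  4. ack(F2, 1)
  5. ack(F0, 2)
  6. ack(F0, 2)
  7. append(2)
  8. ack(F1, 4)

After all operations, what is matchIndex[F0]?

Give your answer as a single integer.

Op 1: append 2 -> log_len=2
Op 2: F1 acks idx 2 -> match: F0=0 F1=2 F2=0 F3=0; commitIndex=0
Op 3: F2 acks idx 2 -> match: F0=0 F1=2 F2=2 F3=0; commitIndex=2
Op 4: F2 acks idx 1 -> match: F0=0 F1=2 F2=2 F3=0; commitIndex=2
Op 5: F0 acks idx 2 -> match: F0=2 F1=2 F2=2 F3=0; commitIndex=2
Op 6: F0 acks idx 2 -> match: F0=2 F1=2 F2=2 F3=0; commitIndex=2
Op 7: append 2 -> log_len=4
Op 8: F1 acks idx 4 -> match: F0=2 F1=4 F2=2 F3=0; commitIndex=2

Answer: 2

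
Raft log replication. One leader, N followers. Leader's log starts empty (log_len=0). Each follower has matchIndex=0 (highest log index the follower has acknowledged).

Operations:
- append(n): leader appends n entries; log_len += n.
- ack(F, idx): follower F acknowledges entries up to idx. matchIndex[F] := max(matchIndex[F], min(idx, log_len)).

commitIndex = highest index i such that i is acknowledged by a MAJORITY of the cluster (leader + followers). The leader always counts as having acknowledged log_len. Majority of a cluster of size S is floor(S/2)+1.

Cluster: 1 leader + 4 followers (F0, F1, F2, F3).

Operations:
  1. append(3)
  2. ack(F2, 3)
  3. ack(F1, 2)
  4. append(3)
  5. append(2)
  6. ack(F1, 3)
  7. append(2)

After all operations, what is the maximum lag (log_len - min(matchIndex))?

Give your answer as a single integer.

Answer: 10

Derivation:
Op 1: append 3 -> log_len=3
Op 2: F2 acks idx 3 -> match: F0=0 F1=0 F2=3 F3=0; commitIndex=0
Op 3: F1 acks idx 2 -> match: F0=0 F1=2 F2=3 F3=0; commitIndex=2
Op 4: append 3 -> log_len=6
Op 5: append 2 -> log_len=8
Op 6: F1 acks idx 3 -> match: F0=0 F1=3 F2=3 F3=0; commitIndex=3
Op 7: append 2 -> log_len=10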